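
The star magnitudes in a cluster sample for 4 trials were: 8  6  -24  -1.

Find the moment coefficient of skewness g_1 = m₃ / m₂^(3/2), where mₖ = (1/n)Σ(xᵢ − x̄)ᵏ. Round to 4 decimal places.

x̄ = (8 + 6 - 24 - 1) / 4 = -2.7500
deviations (xᵢ − x̄): 10.7500, 8.7500, -21.2500, 1.7500
Σ(xᵢ − x̄)² = 646.7500 ⇒ m₂ = 646.7500/4 = 161.68750
Σ(xᵢ − x̄)³ = -7678.1250 ⇒ m₃ = -7678.1250/4 = -1919.53125
m₂^(3/2) = 161.68750^(1.5) = 2055.96004
g_1 = m₃ / m₂^(3/2) = -1919.53125 / 2055.96004 ≈ -0.9336

-0.9336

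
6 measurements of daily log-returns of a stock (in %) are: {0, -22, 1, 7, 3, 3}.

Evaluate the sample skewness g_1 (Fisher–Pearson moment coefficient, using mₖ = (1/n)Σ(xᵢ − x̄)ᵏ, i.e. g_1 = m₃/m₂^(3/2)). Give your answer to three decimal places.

-1.570

x̄ = (0 - 22 + 1 + 7 + 3 + 3) / 6 = -1.3333
deviations (xᵢ − x̄): 1.3333, -20.6667, 2.3333, 8.3333, 4.3333, 4.3333
Σ(xᵢ − x̄)² = 541.3333 ⇒ m₂ = 541.3333/6 = 90.22222
Σ(xᵢ − x̄)³ = -8070.4444 ⇒ m₃ = -8070.4444/6 = -1345.07407
m₂^(3/2) = 90.22222^(1.5) = 856.97920
g_1 = m₃ / m₂^(3/2) = -1345.07407 / 856.97920 ≈ -1.570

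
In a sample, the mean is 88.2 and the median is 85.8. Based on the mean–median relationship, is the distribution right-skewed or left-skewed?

right-skewed

mean − median = 88.2 − 85.8 = 2.4
mean > median ⇒ the longer tail is on the right ⇒ right-skewed (positively skewed).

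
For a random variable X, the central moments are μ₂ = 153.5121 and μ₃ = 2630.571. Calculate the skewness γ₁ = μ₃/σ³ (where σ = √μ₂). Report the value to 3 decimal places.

1.383

σ = √μ₂ = √153.5121 = 12.39000
σ³ = μ₂^(3/2) = 1902.01492
γ₁ = μ₃/σ³ = 2630.571 / 1902.01492 ≈ 1.383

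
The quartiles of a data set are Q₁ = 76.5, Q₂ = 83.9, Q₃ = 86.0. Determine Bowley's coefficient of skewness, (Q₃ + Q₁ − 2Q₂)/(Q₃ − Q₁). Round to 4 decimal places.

numerator: Q₃ + Q₁ − 2Q₂ = 86.0 + 76.5 − 2×83.9 = -5.3000
denominator: Q₃ − Q₁ = 86.0 − 76.5 = 9.5000
Bowley skewness = -5.3000 / 9.5000 ≈ -0.5579

-0.5579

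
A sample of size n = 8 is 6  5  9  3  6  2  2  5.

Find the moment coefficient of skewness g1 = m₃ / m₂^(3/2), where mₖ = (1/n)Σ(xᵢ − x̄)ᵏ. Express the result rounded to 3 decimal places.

x̄ = (6 + 5 + 9 + 3 + 6 + 2 + 2 + 5) / 8 = 4.7500
deviations (xᵢ − x̄): 1.2500, 0.2500, 4.2500, -1.7500, 1.2500, -2.7500, -2.7500, 0.2500
Σ(xᵢ − x̄)² = 39.5000 ⇒ m₂ = 39.5000/8 = 4.93750
Σ(xᵢ − x̄)³ = 33.7500 ⇒ m₃ = 33.7500/8 = 4.21875
m₂^(3/2) = 4.93750^(1.5) = 10.97136
g1 = m₃ / m₂^(3/2) = 4.21875 / 10.97136 ≈ 0.385

0.385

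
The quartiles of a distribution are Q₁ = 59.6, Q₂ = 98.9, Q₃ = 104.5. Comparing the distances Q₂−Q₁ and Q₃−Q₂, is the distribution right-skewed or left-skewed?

Q₂ − Q₁ = 39.3;  Q₃ − Q₂ = 5.6
Q₂ − Q₁ > Q₃ − Q₂ ⇒ the lower half is more spread out ⇒ left-skewed.

left-skewed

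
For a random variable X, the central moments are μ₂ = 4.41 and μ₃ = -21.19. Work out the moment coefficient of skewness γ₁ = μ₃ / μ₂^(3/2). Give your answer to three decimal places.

σ = √μ₂ = √4.41 = 2.10000
σ³ = μ₂^(3/2) = 9.26100
γ₁ = μ₃/σ³ = -21.19 / 9.26100 ≈ -2.288

-2.288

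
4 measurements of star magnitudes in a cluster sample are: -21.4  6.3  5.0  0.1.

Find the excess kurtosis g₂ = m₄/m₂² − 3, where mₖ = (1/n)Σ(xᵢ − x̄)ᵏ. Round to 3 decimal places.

x̄ = -2.5000
Σ(xᵢ − x̄)² = 497.6600 ⇒ m₂ = 124.41500
Σ(xᵢ − x̄)⁴ = 136805.6978 ⇒ m₄ = 34201.42445
m₂² = 15479.09222
g₂ = m₄/m₂² − 3 = 2.20952 − 3 ≈ -0.790

-0.790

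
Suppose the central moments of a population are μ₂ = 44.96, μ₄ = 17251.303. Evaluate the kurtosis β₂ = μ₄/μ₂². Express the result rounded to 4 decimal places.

μ₂² = 44.96² = 2021.40160
μ₄/μ₂² = 17251.303 / 2021.40160 = 8.53433
β₂ ≈ 8.5343

8.5343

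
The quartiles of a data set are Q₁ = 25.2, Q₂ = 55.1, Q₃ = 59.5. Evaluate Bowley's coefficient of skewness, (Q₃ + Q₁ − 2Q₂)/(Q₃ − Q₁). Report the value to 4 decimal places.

-0.7434

numerator: Q₃ + Q₁ − 2Q₂ = 59.5 + 25.2 − 2×55.1 = -25.5000
denominator: Q₃ − Q₁ = 59.5 − 25.2 = 34.3000
Bowley skewness = -25.5000 / 34.3000 ≈ -0.7434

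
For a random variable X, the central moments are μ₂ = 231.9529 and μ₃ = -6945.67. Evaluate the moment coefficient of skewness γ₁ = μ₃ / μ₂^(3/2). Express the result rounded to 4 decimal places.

σ = √μ₂ = √231.9529 = 15.23000
σ³ = μ₂^(3/2) = 3532.64267
γ₁ = μ₃/σ³ = -6945.67 / 3532.64267 ≈ -1.9661

-1.9661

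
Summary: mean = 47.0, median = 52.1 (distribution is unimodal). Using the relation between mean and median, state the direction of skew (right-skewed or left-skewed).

left-skewed

mean − median = 47.0 − 52.1 = -5.1
mean < median ⇒ the longer tail is on the left ⇒ left-skewed (negatively skewed).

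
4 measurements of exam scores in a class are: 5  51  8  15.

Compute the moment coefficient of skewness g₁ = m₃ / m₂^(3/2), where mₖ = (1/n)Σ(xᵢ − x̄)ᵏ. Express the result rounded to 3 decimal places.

1.026

x̄ = (5 + 51 + 8 + 15) / 4 = 19.7500
deviations (xᵢ − x̄): -14.7500, 31.2500, -11.7500, -4.7500
Σ(xᵢ − x̄)² = 1354.7500 ⇒ m₂ = 1354.7500/4 = 338.68750
Σ(xᵢ − x̄)³ = 25579.1250 ⇒ m₃ = 25579.1250/4 = 6394.78125
m₂^(3/2) = 338.68750^(1.5) = 6233.02333
g₁ = m₃ / m₂^(3/2) = 6394.78125 / 6233.02333 ≈ 1.026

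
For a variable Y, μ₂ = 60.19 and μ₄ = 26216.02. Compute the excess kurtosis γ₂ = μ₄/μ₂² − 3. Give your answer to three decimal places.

4.236

μ₂² = 60.19² = 3622.83610
μ₄/μ₂² = 26216.02 / 3622.83610 = 7.23633
γ₂ = 7.23633 − 3 ≈ 4.236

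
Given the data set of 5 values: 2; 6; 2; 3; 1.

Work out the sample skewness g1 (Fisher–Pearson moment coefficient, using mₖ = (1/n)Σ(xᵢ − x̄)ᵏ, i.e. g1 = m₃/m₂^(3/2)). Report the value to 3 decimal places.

1.018

x̄ = (2 + 6 + 2 + 3 + 1) / 5 = 2.8000
deviations (xᵢ − x̄): -0.8000, 3.2000, -0.8000, 0.2000, -1.8000
Σ(xᵢ − x̄)² = 14.8000 ⇒ m₂ = 14.8000/5 = 2.96000
Σ(xᵢ − x̄)³ = 25.9200 ⇒ m₃ = 25.9200/5 = 5.18400
m₂^(3/2) = 2.96000^(1.5) = 5.09258
g1 = m₃ / m₂^(3/2) = 5.18400 / 5.09258 ≈ 1.018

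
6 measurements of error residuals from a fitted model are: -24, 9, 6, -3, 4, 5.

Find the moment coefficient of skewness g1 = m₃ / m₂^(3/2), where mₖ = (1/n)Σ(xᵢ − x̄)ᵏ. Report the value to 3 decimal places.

-1.408

x̄ = (-24 + 9 + 6 - 3 + 4 + 5) / 6 = -0.5000
deviations (xᵢ − x̄): -23.5000, 9.5000, 6.5000, -2.5000, 4.5000, 5.5000
Σ(xᵢ − x̄)² = 741.5000 ⇒ m₂ = 741.5000/6 = 123.58333
Σ(xᵢ − x̄)³ = -11604.0000 ⇒ m₃ = -11604.0000/6 = -1934.00000
m₂^(3/2) = 123.58333^(1.5) = 1373.85171
g1 = m₃ / m₂^(3/2) = -1934.00000 / 1373.85171 ≈ -1.408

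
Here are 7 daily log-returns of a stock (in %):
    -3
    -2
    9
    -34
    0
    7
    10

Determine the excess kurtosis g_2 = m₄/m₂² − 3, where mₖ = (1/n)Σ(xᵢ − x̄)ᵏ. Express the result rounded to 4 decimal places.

x̄ = -1.8571
Σ(xᵢ − x̄)² = 1374.8571 ⇒ m₂ = 196.40816
Σ(xᵢ − x̄)⁴ = 1107255.3586 ⇒ m₄ = 158179.33694
m₂² = 38576.16660
g_2 = m₄/m₂² − 3 = 4.10044 − 3 ≈ 1.1004

1.1004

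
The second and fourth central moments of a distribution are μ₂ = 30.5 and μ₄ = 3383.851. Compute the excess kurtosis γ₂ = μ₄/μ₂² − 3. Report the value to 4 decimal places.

0.6376

μ₂² = 30.5² = 930.25000
μ₄/μ₂² = 3383.851 / 930.25000 = 3.63757
γ₂ = 3.63757 − 3 ≈ 0.6376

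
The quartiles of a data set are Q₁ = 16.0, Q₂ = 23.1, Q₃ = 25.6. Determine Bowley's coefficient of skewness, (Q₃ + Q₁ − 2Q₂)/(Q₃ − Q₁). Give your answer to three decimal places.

-0.479

numerator: Q₃ + Q₁ − 2Q₂ = 25.6 + 16.0 − 2×23.1 = -4.6000
denominator: Q₃ − Q₁ = 25.6 − 16.0 = 9.6000
Bowley skewness = -4.6000 / 9.6000 ≈ -0.479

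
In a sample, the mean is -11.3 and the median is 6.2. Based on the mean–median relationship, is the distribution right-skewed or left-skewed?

left-skewed

mean − median = -11.3 − 6.2 = -17.5
mean < median ⇒ the longer tail is on the left ⇒ left-skewed (negatively skewed).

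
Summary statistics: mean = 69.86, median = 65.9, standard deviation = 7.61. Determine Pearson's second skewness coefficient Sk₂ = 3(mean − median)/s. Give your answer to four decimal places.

1.5611

Sk₂ = 3(69.86 − 65.9) / 7.61 = 3 × 3.9600 / 7.61
    = 11.8800 / 7.61 ≈ 1.5611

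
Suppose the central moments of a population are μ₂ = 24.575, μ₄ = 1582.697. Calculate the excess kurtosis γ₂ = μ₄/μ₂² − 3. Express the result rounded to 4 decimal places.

μ₂² = 24.575² = 603.93063
μ₄/μ₂² = 1582.697 / 603.93063 = 2.62066
γ₂ = 2.62066 − 3 ≈ -0.3793

-0.3793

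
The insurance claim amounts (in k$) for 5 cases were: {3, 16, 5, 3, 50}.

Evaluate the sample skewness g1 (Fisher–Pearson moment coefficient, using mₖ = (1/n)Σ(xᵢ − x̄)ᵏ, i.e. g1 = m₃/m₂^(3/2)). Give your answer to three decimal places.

x̄ = (3 + 16 + 5 + 3 + 50) / 5 = 15.4000
deviations (xᵢ − x̄): -12.4000, 0.6000, -10.4000, -12.4000, 34.6000
Σ(xᵢ − x̄)² = 1613.2000 ⇒ m₂ = 1613.2000/5 = 322.64000
Σ(xᵢ − x̄)³ = 36483.8400 ⇒ m₃ = 36483.8400/5 = 7296.76800
m₂^(3/2) = 322.64000^(1.5) = 5795.31856
g1 = m₃ / m₂^(3/2) = 7296.76800 / 5795.31856 ≈ 1.259

1.259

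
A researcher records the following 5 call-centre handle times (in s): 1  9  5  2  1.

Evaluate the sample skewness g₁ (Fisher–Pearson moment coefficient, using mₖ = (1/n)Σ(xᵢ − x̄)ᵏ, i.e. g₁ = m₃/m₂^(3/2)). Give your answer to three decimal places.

0.834

x̄ = (1 + 9 + 5 + 2 + 1) / 5 = 3.6000
deviations (xᵢ − x̄): -2.6000, 5.4000, 1.4000, -1.6000, -2.6000
Σ(xᵢ − x̄)² = 47.2000 ⇒ m₂ = 47.2000/5 = 9.44000
Σ(xᵢ − x̄)³ = 120.9600 ⇒ m₃ = 120.9600/5 = 24.19200
m₂^(3/2) = 9.44000^(1.5) = 29.00401
g₁ = m₃ / m₂^(3/2) = 24.19200 / 29.00401 ≈ 0.834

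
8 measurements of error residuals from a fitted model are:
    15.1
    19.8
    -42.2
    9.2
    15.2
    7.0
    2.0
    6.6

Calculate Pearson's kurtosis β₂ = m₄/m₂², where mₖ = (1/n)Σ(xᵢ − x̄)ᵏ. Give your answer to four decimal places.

x̄ = 4.0875
Σ(xᵢ − x̄)² = 2679.4688 ⇒ m₂ = 334.93359
Σ(xᵢ − x̄)⁴ = 4682168.0652 ⇒ m₄ = 585271.00814
m₂² = 112180.51222
β₂ = m₄/m₂² = 585271.00814 / 112180.51222 ≈ 5.2172

5.2172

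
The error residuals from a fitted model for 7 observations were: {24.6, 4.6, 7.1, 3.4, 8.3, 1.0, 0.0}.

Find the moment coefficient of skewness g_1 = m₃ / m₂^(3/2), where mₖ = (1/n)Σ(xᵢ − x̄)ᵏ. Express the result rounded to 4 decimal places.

x̄ = (24.6 + 4.6 + 7.1 + 3.4 + 8.3 + 1.0 + 0.0) / 7 = 7.0000
deviations (xᵢ − x̄): 17.6000, -2.4000, 0.1000, -3.6000, 1.3000, -6.0000, -7.0000
Σ(xᵢ − x̄)² = 415.1800 ⇒ m₂ = 415.1800/7 = 59.31143
Σ(xᵢ − x̄)³ = 4834.4940 ⇒ m₃ = 4834.4940/7 = 690.64200
m₂^(3/2) = 59.31143^(1.5) = 456.78052
g_1 = m₃ / m₂^(3/2) = 690.64200 / 456.78052 ≈ 1.5120

1.5120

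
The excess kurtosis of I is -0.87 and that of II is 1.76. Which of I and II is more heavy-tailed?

Higher excess kurtosis ⇒ heavier tails relative to the normal distribution.
-0.87 vs 1.76: the larger is 1.76, so II has heavier tails. (II is leptokurtic — heavier-than-normal tails; the other is platykurtic.)

II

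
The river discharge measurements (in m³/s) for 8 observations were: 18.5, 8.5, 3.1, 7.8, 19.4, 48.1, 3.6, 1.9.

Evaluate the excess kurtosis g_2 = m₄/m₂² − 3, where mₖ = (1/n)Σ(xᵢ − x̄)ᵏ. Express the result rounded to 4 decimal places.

x̄ = 13.8625
Σ(xᵢ − x̄)² = 1654.1387 ⇒ m₂ = 206.76734
Σ(xᵢ − x̄)⁴ = 1422635.4392 ⇒ m₄ = 177829.42990
m₂² = 42752.73444
g_2 = m₄/m₂² − 3 = 4.15949 − 3 ≈ 1.1595

1.1595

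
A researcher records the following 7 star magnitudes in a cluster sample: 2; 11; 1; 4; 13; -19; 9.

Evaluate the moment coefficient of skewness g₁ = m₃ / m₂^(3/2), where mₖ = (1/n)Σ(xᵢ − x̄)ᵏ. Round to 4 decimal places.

-1.3033

x̄ = (2 + 11 + 1 + 4 + 13 - 19 + 9) / 7 = 3.0000
deviations (xᵢ − x̄): -1.0000, 8.0000, -2.0000, 1.0000, 10.0000, -22.0000, 6.0000
Σ(xᵢ − x̄)² = 690.0000 ⇒ m₂ = 690.0000/7 = 98.57143
Σ(xᵢ − x̄)³ = -8928.0000 ⇒ m₃ = -8928.0000/7 = -1275.42857
m₂^(3/2) = 98.57143^(1.5) = 978.64814
g₁ = m₃ / m₂^(3/2) = -1275.42857 / 978.64814 ≈ -1.3033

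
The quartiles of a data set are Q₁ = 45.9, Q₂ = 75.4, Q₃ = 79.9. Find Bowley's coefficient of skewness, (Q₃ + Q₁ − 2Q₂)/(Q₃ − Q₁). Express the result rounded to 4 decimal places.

numerator: Q₃ + Q₁ − 2Q₂ = 79.9 + 45.9 − 2×75.4 = -25.0000
denominator: Q₃ − Q₁ = 79.9 − 45.9 = 34.0000
Bowley skewness = -25.0000 / 34.0000 ≈ -0.7353

-0.7353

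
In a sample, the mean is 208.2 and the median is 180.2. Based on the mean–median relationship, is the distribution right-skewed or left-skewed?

right-skewed

mean − median = 208.2 − 180.2 = 28.0
mean > median ⇒ the longer tail is on the right ⇒ right-skewed (positively skewed).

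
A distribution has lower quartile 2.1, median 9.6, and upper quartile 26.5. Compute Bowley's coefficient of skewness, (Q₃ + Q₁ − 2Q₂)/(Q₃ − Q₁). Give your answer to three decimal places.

numerator: Q₃ + Q₁ − 2Q₂ = 26.5 + 2.1 − 2×9.6 = 9.4000
denominator: Q₃ − Q₁ = 26.5 − 2.1 = 24.4000
Bowley skewness = 9.4000 / 24.4000 ≈ 0.385

0.385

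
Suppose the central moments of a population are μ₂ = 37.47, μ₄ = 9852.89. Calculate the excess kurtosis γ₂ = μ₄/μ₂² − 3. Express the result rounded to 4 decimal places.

4.0177

μ₂² = 37.47² = 1404.00090
μ₄/μ₂² = 9852.89 / 1404.00090 = 7.01772
γ₂ = 7.01772 − 3 ≈ 4.0177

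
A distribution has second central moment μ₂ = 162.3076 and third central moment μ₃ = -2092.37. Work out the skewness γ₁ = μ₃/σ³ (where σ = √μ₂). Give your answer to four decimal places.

-1.0119

σ = √μ₂ = √162.3076 = 12.74000
σ³ = μ₂^(3/2) = 2067.79882
γ₁ = μ₃/σ³ = -2092.37 / 2067.79882 ≈ -1.0119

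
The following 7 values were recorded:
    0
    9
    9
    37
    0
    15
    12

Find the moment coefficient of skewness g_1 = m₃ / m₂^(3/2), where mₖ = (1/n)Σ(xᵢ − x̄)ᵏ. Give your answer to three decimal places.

x̄ = (0 + 9 + 9 + 37 + 0 + 15 + 12) / 7 = 11.7143
deviations (xᵢ − x̄): -11.7143, -2.7143, -2.7143, 25.2857, -11.7143, 3.2857, 0.2857
Σ(xᵢ − x̄)² = 939.4286 ⇒ m₂ = 939.4286/7 = 134.20408
Σ(xᵢ − x̄)³ = 12947.3878 ⇒ m₃ = 12947.3878/7 = 1849.62682
m₂^(3/2) = 134.20408^(1.5) = 1554.70712
g_1 = m₃ / m₂^(3/2) = 1849.62682 / 1554.70712 ≈ 1.190

1.190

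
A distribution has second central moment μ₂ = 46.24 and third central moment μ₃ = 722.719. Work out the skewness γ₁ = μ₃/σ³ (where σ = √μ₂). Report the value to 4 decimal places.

σ = √μ₂ = √46.24 = 6.80000
σ³ = μ₂^(3/2) = 314.43200
γ₁ = μ₃/σ³ = 722.719 / 314.43200 ≈ 2.2985

2.2985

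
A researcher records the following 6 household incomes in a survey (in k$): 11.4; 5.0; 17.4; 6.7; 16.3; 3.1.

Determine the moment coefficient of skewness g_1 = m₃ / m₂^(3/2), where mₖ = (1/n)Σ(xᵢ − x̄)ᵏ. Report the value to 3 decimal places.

0.180

x̄ = (11.4 + 5.0 + 17.4 + 6.7 + 16.3 + 3.1) / 6 = 9.9833
deviations (xᵢ − x̄): 1.4167, -4.9833, 7.4167, -3.2833, 6.3167, -6.8833
Σ(xᵢ − x̄)² = 179.9083 ⇒ m₂ = 179.9083/6 = 29.98472
Σ(xᵢ − x̄)³ = 177.5644 ⇒ m₃ = 177.5644/6 = 29.59407
m₂^(3/2) = 29.98472^(1.5) = 164.19126
g_1 = m₃ / m₂^(3/2) = 29.59407 / 164.19126 ≈ 0.180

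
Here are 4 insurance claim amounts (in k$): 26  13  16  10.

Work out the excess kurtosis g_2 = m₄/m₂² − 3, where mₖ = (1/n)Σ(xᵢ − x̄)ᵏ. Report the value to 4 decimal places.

x̄ = 16.2500
Σ(xᵢ − x̄)² = 144.7500 ⇒ m₂ = 36.18750
Σ(xᵢ − x̄)⁴ = 10674.3281 ⇒ m₄ = 2668.58203
m₂² = 1309.53516
g_2 = m₄/m₂² − 3 = 2.03781 − 3 ≈ -0.9622

-0.9622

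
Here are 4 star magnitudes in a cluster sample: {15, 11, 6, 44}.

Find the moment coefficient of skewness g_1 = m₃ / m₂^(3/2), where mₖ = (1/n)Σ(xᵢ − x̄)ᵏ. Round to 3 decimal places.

0.995

x̄ = (15 + 11 + 6 + 44) / 4 = 19.0000
deviations (xᵢ − x̄): -4.0000, -8.0000, -13.0000, 25.0000
Σ(xᵢ − x̄)² = 874.0000 ⇒ m₂ = 874.0000/4 = 218.50000
Σ(xᵢ − x̄)³ = 12852.0000 ⇒ m₃ = 12852.0000/4 = 3213.00000
m₂^(3/2) = 218.50000^(1.5) = 3229.81139
g_1 = m₃ / m₂^(3/2) = 3213.00000 / 3229.81139 ≈ 0.995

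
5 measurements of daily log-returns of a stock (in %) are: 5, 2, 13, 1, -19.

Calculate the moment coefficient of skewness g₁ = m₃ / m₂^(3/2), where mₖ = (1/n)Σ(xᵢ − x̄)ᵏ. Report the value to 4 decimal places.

-0.8792

x̄ = (5 + 2 + 13 + 1 - 19) / 5 = 0.4000
deviations (xᵢ − x̄): 4.6000, 1.6000, 12.6000, 0.6000, -19.4000
Σ(xᵢ − x̄)² = 559.2000 ⇒ m₂ = 559.2000/5 = 111.84000
Σ(xᵢ − x̄)³ = -5199.3600 ⇒ m₃ = -5199.3600/5 = -1039.87200
m₂^(3/2) = 111.84000^(1.5) = 1182.75757
g₁ = m₃ / m₂^(3/2) = -1039.87200 / 1182.75757 ≈ -0.8792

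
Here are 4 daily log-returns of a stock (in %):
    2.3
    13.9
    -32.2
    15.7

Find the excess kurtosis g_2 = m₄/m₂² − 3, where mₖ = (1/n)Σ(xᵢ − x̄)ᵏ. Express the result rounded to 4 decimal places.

x̄ = -0.0750
Σ(xᵢ − x̄)² = 1481.8075 ⇒ m₂ = 370.45188
Σ(xᵢ − x̄)⁴ = 1165157.0346 ⇒ m₄ = 291289.25865
m₂² = 137234.59169
g_2 = m₄/m₂² − 3 = 2.12256 − 3 ≈ -0.8774

-0.8774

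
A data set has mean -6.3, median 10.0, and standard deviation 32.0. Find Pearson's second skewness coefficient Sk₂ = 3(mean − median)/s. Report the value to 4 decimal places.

Sk₂ = 3(-6.3 − 10.0) / 32.0 = 3 × -16.3000 / 32.0
    = -48.9000 / 32.0 ≈ -1.5281

-1.5281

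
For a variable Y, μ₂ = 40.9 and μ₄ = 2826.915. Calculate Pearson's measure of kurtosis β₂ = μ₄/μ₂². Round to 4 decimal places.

μ₂² = 40.9² = 1672.81000
μ₄/μ₂² = 2826.915 / 1672.81000 = 1.68992
β₂ ≈ 1.6899

1.6899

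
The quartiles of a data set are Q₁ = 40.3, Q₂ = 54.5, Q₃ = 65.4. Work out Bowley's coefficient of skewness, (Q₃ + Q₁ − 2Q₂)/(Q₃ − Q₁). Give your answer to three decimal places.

-0.131

numerator: Q₃ + Q₁ − 2Q₂ = 65.4 + 40.3 − 2×54.5 = -3.3000
denominator: Q₃ − Q₁ = 65.4 − 40.3 = 25.1000
Bowley skewness = -3.3000 / 25.1000 ≈ -0.131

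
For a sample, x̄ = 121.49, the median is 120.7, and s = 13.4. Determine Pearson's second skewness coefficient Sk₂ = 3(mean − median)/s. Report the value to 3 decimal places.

0.177

Sk₂ = 3(121.49 − 120.7) / 13.4 = 3 × 0.7900 / 13.4
    = 2.3700 / 13.4 ≈ 0.177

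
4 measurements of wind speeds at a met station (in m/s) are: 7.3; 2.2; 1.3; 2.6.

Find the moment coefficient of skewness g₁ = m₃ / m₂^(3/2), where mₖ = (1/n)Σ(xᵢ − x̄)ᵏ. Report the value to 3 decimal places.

1.011

x̄ = (7.3 + 2.2 + 1.3 + 2.6) / 4 = 3.3500
deviations (xᵢ − x̄): 3.9500, -1.1500, -2.0500, -0.7500
Σ(xᵢ − x̄)² = 21.6900 ⇒ m₂ = 21.6900/4 = 5.42250
Σ(xᵢ − x̄)³ = 51.0720 ⇒ m₃ = 51.0720/4 = 12.76800
m₂^(3/2) = 5.42250^(1.5) = 12.62698
g₁ = m₃ / m₂^(3/2) = 12.76800 / 12.62698 ≈ 1.011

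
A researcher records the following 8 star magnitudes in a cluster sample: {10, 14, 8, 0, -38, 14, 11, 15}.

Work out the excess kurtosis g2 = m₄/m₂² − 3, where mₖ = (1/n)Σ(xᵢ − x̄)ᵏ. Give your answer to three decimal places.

2.318

x̄ = 4.2500
Σ(xᵢ − x̄)² = 2201.5000 ⇒ m₂ = 275.18750
Σ(xᵢ − x̄)⁴ = 3221569.6563 ⇒ m₄ = 402696.20703
m₂² = 75728.16016
g2 = m₄/m₂² − 3 = 5.31765 − 3 ≈ 2.318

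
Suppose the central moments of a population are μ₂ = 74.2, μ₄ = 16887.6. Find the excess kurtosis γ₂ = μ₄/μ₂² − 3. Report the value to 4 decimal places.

μ₂² = 74.2² = 5505.64000
μ₄/μ₂² = 16887.6 / 5505.64000 = 3.06733
γ₂ = 3.06733 − 3 ≈ 0.0673

0.0673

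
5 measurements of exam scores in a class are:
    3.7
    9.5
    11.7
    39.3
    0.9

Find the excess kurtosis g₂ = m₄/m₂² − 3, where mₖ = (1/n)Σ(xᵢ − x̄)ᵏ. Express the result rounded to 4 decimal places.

-0.1262

x̄ = 13.0200
Σ(xᵢ − x̄)² = 938.5280 ⇒ m₂ = 187.70560
Σ(xᵢ − x̄)⁴ = 506260.9988 ⇒ m₄ = 101252.19976
m₂² = 35233.39227
g₂ = m₄/m₂² − 3 = 2.87376 − 3 ≈ -0.1262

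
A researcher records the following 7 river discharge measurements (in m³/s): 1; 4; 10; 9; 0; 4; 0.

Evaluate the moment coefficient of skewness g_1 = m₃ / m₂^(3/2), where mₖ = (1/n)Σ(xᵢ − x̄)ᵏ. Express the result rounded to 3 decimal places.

0.478

x̄ = (1 + 4 + 10 + 9 + 0 + 4 + 0) / 7 = 4.0000
deviations (xᵢ − x̄): -3.0000, 0.0000, 6.0000, 5.0000, -4.0000, 0.0000, -4.0000
Σ(xᵢ − x̄)² = 102.0000 ⇒ m₂ = 102.0000/7 = 14.57143
Σ(xᵢ − x̄)³ = 186.0000 ⇒ m₃ = 186.0000/7 = 26.57143
m₂^(3/2) = 14.57143^(1.5) = 55.62284
g_1 = m₃ / m₂^(3/2) = 26.57143 / 55.62284 ≈ 0.478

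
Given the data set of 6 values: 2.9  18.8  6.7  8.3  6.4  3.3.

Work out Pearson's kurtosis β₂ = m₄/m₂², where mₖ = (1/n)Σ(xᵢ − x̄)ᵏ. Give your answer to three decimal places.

x̄ = 7.7333
Σ(xᵢ − x̄)² = 168.6533 ⇒ m₂ = 28.10889
Σ(xᵢ − x̄)⁴ = 15935.6155 ⇒ m₄ = 2655.93592
m₂² = 790.10963
β₂ = m₄/m₂² = 2655.93592 / 790.10963 ≈ 3.361

3.361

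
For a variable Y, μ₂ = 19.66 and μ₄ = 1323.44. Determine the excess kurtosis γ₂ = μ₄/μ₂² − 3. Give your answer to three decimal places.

μ₂² = 19.66² = 386.51560
μ₄/μ₂² = 1323.44 / 386.51560 = 3.42403
γ₂ = 3.42403 − 3 ≈ 0.424

0.424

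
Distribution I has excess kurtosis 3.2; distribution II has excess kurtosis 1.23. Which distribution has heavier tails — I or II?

I

Higher excess kurtosis ⇒ heavier tails relative to the normal distribution.
3.2 vs 1.23: the larger is 3.2, so I has heavier tails.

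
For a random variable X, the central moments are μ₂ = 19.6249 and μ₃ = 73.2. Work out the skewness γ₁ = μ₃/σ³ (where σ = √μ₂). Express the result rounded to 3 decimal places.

σ = √μ₂ = √19.6249 = 4.43000
σ³ = μ₂^(3/2) = 86.93831
γ₁ = μ₃/σ³ = 73.2 / 86.93831 ≈ 0.842

0.842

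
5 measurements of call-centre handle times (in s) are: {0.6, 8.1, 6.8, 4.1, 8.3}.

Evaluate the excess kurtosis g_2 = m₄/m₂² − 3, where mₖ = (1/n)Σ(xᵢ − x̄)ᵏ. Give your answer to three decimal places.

x̄ = 5.5800
Σ(xᵢ − x̄)² = 42.2280 ⇒ m₂ = 8.44560
Σ(xᵢ − x̄)⁴ = 717.1369 ⇒ m₄ = 143.42739
m₂² = 71.32816
g_2 = m₄/m₂² − 3 = 2.01081 − 3 ≈ -0.989

-0.989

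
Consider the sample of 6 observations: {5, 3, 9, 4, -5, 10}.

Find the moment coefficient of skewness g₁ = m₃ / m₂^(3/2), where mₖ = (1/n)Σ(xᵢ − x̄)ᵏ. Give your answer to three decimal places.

x̄ = (5 + 3 + 9 + 4 - 5 + 10) / 6 = 4.3333
deviations (xᵢ − x̄): 0.6667, -1.3333, 4.6667, -0.3333, -9.3333, 5.6667
Σ(xᵢ − x̄)² = 143.3333 ⇒ m₂ = 143.3333/6 = 23.88889
Σ(xᵢ − x̄)³ = -531.5556 ⇒ m₃ = -531.5556/6 = -88.59259
m₂^(3/2) = 23.88889^(1.5) = 116.75996
g₁ = m₃ / m₂^(3/2) = -88.59259 / 116.75996 ≈ -0.759

-0.759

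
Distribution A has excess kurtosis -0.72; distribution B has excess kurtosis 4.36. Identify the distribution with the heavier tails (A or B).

Higher excess kurtosis ⇒ heavier tails relative to the normal distribution.
-0.72 vs 4.36: the larger is 4.36, so B has heavier tails. (B is leptokurtic — heavier-than-normal tails; the other is platykurtic.)

B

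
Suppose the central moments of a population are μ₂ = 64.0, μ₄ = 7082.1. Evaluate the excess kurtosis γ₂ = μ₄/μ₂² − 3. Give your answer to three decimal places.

-1.271

μ₂² = 64.0² = 4096.00000
μ₄/μ₂² = 7082.1 / 4096.00000 = 1.72903
γ₂ = 1.72903 − 3 ≈ -1.271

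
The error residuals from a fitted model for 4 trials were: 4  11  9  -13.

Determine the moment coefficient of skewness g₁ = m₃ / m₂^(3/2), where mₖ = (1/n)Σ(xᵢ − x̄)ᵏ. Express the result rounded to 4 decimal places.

x̄ = (4 + 11 + 9 - 13) / 4 = 2.7500
deviations (xᵢ − x̄): 1.2500, 8.2500, 6.2500, -15.7500
Σ(xᵢ − x̄)² = 356.7500 ⇒ m₂ = 356.7500/4 = 89.18750
Σ(xᵢ − x̄)³ = -3099.3750 ⇒ m₃ = -3099.3750/4 = -774.84375
m₂^(3/2) = 89.18750^(1.5) = 842.27902
g₁ = m₃ / m₂^(3/2) = -774.84375 / 842.27902 ≈ -0.9199

-0.9199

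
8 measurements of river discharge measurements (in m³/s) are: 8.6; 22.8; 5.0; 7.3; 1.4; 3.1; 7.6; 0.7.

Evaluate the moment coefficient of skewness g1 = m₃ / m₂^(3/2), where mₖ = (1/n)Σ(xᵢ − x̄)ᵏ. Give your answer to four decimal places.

1.5108

x̄ = (8.6 + 22.8 + 5.0 + 7.3 + 1.4 + 3.1 + 7.6 + 0.7) / 8 = 7.0625
deviations (xᵢ − x̄): 1.5375, 15.7375, -2.0625, 0.2375, -5.6625, -3.9625, 0.5375, -6.3625
Σ(xᵢ − x̄)² = 342.8788 ⇒ m₂ = 342.8788/8 = 42.85984
Σ(xᵢ − x̄)³ = 3391.3773 ⇒ m₃ = 3391.3773/8 = 423.92216
m₂^(3/2) = 42.85984^(1.5) = 280.59238
g1 = m₃ / m₂^(3/2) = 423.92216 / 280.59238 ≈ 1.5108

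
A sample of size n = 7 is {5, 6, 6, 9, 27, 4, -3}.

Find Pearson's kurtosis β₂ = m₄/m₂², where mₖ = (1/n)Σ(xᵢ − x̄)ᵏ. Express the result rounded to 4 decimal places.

x̄ = 7.7143
Σ(xᵢ − x̄)² = 515.4286 ⇒ m₂ = 73.63265
Σ(xᵢ − x̄)⁴ = 151781.1662 ⇒ m₄ = 21683.02374
m₂² = 5421.76760
β₂ = m₄/m₂² = 21683.02374 / 5421.76760 ≈ 3.9993

3.9993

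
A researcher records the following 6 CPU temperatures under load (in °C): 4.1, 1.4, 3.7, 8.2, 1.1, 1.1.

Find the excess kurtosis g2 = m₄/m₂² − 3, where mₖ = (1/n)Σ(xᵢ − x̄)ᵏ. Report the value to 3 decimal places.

-0.316

x̄ = 3.2667
Σ(xᵢ − x̄)² = 38.0933 ⇒ m₂ = 6.34889
Σ(xᵢ − x̄)⁴ = 649.0619 ⇒ m₄ = 108.17699
m₂² = 40.30839
g2 = m₄/m₂² − 3 = 2.68373 − 3 ≈ -0.316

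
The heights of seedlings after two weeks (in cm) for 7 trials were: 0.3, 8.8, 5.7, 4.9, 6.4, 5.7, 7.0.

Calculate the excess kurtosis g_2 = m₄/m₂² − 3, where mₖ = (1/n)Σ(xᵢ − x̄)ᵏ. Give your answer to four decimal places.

0.5638

x̄ = 5.5429
Σ(xᵢ − x̄)² = 41.4171 ⇒ m₂ = 5.91673
Σ(xᵢ − x̄)⁴ = 873.3359 ⇒ m₄ = 124.76228
m₂² = 35.00775
g_2 = m₄/m₂² − 3 = 3.56385 − 3 ≈ 0.5638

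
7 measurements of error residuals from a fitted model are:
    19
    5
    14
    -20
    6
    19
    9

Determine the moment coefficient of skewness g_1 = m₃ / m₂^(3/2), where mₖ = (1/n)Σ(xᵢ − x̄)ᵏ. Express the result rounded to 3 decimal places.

-1.298

x̄ = (19 + 5 + 14 - 20 + 6 + 19 + 9) / 7 = 7.4286
deviations (xᵢ − x̄): 11.5714, -2.4286, 6.5714, -27.4286, -1.4286, 11.5714, 1.5714
Σ(xᵢ − x̄)² = 1073.7143 ⇒ m₂ = 1073.7143/7 = 153.38776
Σ(xᵢ − x̄)³ = -17266.0408 ⇒ m₃ = -17266.0408/7 = -2466.57726
m₂^(3/2) = 153.38776^(1.5) = 1899.70444
g_1 = m₃ / m₂^(3/2) = -2466.57726 / 1899.70444 ≈ -1.298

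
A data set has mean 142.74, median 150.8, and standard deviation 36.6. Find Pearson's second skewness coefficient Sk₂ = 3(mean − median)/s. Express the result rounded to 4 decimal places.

Sk₂ = 3(142.74 − 150.8) / 36.6 = 3 × -8.0600 / 36.6
    = -24.1800 / 36.6 ≈ -0.6607

-0.6607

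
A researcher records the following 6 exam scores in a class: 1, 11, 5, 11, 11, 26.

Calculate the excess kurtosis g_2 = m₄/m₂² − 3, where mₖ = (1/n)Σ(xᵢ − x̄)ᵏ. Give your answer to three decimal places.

x̄ = 10.8333
Σ(xᵢ − x̄)² = 360.8333 ⇒ m₂ = 60.13889
Σ(xᵢ − x̄)⁴ = 63420.4861 ⇒ m₄ = 10570.08102
m₂² = 3616.68596
g_2 = m₄/m₂² − 3 = 2.92259 − 3 ≈ -0.077

-0.077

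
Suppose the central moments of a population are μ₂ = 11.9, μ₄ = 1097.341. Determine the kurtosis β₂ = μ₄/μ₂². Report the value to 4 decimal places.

μ₂² = 11.9² = 141.61000
μ₄/μ₂² = 1097.341 / 141.61000 = 7.74904
β₂ ≈ 7.7490

7.7490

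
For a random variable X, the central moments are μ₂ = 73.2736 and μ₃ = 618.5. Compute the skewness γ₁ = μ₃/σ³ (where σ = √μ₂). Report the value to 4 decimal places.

σ = √μ₂ = √73.2736 = 8.56000
σ³ = μ₂^(3/2) = 627.22202
γ₁ = μ₃/σ³ = 618.5 / 627.22202 ≈ 0.9861

0.9861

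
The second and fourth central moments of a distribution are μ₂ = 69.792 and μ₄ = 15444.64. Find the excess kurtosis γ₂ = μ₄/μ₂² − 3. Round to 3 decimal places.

μ₂² = 69.792² = 4870.92326
μ₄/μ₂² = 15444.64 / 4870.92326 = 3.17078
γ₂ = 3.17078 − 3 ≈ 0.171

0.171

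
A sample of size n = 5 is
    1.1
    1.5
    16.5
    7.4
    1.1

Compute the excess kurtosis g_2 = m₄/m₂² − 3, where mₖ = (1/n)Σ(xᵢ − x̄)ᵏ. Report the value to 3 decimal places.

x̄ = 5.5200
Σ(xᵢ − x̄)² = 179.3280 ⇒ m₂ = 35.86560
Σ(xᵢ − x̄)⁴ = 15571.8024 ⇒ m₄ = 3114.36048
m₂² = 1286.34126
g_2 = m₄/m₂² − 3 = 2.42110 − 3 ≈ -0.579

-0.579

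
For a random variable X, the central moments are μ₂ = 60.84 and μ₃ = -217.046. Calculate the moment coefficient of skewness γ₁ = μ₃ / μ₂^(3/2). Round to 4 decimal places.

σ = √μ₂ = √60.84 = 7.80000
σ³ = μ₂^(3/2) = 474.55200
γ₁ = μ₃/σ³ = -217.046 / 474.55200 ≈ -0.4574

-0.4574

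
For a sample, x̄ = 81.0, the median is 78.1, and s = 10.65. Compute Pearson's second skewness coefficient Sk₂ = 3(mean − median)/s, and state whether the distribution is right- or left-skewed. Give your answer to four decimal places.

0.8169, right-skewed

Sk₂ = 3(81.0 − 78.1) / 10.65 = 3 × 2.9000 / 10.65
    = 8.7000 / 10.65 ≈ 0.8169
Sk₂ > 0 ⇒ mean > median ⇒ right-skewed (positive skew).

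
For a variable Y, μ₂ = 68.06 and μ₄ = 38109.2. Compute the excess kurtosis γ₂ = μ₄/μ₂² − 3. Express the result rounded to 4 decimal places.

μ₂² = 68.06² = 4632.16360
μ₄/μ₂² = 38109.2 / 4632.16360 = 8.22708
γ₂ = 8.22708 − 3 ≈ 5.2271

5.2271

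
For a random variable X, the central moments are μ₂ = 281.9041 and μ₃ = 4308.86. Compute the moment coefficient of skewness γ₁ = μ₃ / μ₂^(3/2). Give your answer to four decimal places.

σ = √μ₂ = √281.9041 = 16.79000
σ³ = μ₂^(3/2) = 4733.16984
γ₁ = μ₃/σ³ = 4308.86 / 4733.16984 ≈ 0.9104

0.9104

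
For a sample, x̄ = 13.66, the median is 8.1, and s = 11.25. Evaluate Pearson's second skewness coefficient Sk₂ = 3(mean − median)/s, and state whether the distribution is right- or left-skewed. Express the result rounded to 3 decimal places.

1.483, right-skewed

Sk₂ = 3(13.66 − 8.1) / 11.25 = 3 × 5.5600 / 11.25
    = 16.6800 / 11.25 ≈ 1.483
Sk₂ > 0 ⇒ mean > median ⇒ right-skewed (positive skew).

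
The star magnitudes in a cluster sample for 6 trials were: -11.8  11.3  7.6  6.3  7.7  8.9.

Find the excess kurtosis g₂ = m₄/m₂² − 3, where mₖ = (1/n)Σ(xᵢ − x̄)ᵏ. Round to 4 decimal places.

x̄ = 5.0000
Σ(xᵢ − x̄)² = 352.8800 ⇒ m₂ = 58.81333
Σ(xᵢ − x̄)⁴ = 81567.7556 ⇒ m₄ = 13594.62593
m₂² = 3459.00818
g₂ = m₄/m₂² − 3 = 3.93021 − 3 ≈ 0.9302

0.9302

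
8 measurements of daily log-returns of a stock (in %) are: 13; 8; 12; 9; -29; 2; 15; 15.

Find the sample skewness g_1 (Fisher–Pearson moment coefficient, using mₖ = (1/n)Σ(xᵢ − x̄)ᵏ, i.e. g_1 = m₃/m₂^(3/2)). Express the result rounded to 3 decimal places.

-1.909

x̄ = (13 + 8 + 12 + 9 - 29 + 2 + 15 + 15) / 8 = 5.6250
deviations (xᵢ − x̄): 7.3750, 2.3750, 6.3750, 3.3750, -34.6250, -3.6250, 9.3750, 9.3750
Σ(xᵢ − x̄)² = 1499.8750 ⇒ m₂ = 1499.8750/8 = 187.48438
Σ(xᵢ − x̄)³ = -39199.2188 ⇒ m₃ = -39199.2188/8 = -4899.90234
m₂^(3/2) = 187.48438^(1.5) = 2567.12856
g_1 = m₃ / m₂^(3/2) = -4899.90234 / 2567.12856 ≈ -1.909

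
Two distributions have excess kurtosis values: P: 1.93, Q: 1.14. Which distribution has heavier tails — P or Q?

P

Higher excess kurtosis ⇒ heavier tails relative to the normal distribution.
1.93 vs 1.14: the larger is 1.93, so P has heavier tails.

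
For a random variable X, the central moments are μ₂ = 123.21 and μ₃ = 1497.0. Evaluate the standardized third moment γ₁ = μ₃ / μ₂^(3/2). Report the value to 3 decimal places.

σ = √μ₂ = √123.21 = 11.10000
σ³ = μ₂^(3/2) = 1367.63100
γ₁ = μ₃/σ³ = 1497.0 / 1367.63100 ≈ 1.095

1.095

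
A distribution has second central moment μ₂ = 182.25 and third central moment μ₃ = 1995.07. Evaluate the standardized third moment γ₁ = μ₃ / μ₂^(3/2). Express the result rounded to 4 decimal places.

σ = √μ₂ = √182.25 = 13.50000
σ³ = μ₂^(3/2) = 2460.37500
γ₁ = μ₃/σ³ = 1995.07 / 2460.37500 ≈ 0.8109

0.8109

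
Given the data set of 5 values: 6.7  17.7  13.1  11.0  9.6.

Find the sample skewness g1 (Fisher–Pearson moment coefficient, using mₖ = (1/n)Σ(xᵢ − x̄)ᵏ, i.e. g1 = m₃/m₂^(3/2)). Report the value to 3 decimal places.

x̄ = (6.7 + 17.7 + 13.1 + 11.0 + 9.6) / 5 = 11.6200
deviations (xᵢ − x̄): -4.9200, 6.0800, 1.4800, -0.6200, -2.0200
Σ(xᵢ − x̄)² = 67.8280 ⇒ m₂ = 67.8280/5 = 13.56560
Σ(xᵢ − x̄)³ = 100.4213 ⇒ m₃ = 100.4213/5 = 20.08426
m₂^(3/2) = 13.56560^(1.5) = 49.96415
g1 = m₃ / m₂^(3/2) = 20.08426 / 49.96415 ≈ 0.402

0.402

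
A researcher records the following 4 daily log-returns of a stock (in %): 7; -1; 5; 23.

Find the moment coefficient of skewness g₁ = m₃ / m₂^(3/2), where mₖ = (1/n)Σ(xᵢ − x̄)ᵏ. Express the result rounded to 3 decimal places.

x̄ = (7 - 1 + 5 + 23) / 4 = 8.5000
deviations (xᵢ − x̄): -1.5000, -9.5000, -3.5000, 14.5000
Σ(xᵢ − x̄)² = 315.0000 ⇒ m₂ = 315.0000/4 = 78.75000
Σ(xᵢ − x̄)³ = 2145.0000 ⇒ m₃ = 2145.0000/4 = 536.25000
m₂^(3/2) = 78.75000^(1.5) = 698.83692
g₁ = m₃ / m₂^(3/2) = 536.25000 / 698.83692 ≈ 0.767

0.767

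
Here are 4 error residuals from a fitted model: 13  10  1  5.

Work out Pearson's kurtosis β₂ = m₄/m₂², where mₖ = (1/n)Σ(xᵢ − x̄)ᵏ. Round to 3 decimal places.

x̄ = 7.2500
Σ(xᵢ − x̄)² = 84.7500 ⇒ m₂ = 21.18750
Σ(xᵢ − x̄)⁴ = 2701.8281 ⇒ m₄ = 675.45703
m₂² = 448.91016
β₂ = m₄/m₂² = 675.45703 / 448.91016 ≈ 1.505

1.505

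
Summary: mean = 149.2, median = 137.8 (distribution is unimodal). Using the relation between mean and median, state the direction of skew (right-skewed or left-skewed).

mean − median = 149.2 − 137.8 = 11.4
mean > median ⇒ the longer tail is on the right ⇒ right-skewed (positively skewed).

right-skewed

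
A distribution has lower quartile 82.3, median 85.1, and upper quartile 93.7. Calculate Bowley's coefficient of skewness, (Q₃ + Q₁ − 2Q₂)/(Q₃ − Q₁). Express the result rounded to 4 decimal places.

numerator: Q₃ + Q₁ − 2Q₂ = 93.7 + 82.3 − 2×85.1 = 5.8000
denominator: Q₃ − Q₁ = 93.7 − 82.3 = 11.4000
Bowley skewness = 5.8000 / 11.4000 ≈ 0.5088

0.5088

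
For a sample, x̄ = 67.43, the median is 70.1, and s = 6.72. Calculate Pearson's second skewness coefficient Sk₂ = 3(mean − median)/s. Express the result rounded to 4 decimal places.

-1.1920

Sk₂ = 3(67.43 − 70.1) / 6.72 = 3 × -2.6700 / 6.72
    = -8.0100 / 6.72 ≈ -1.1920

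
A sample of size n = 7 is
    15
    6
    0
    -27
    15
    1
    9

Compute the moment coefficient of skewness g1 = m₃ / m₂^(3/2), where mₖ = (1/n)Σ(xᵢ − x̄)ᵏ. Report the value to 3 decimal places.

-1.340

x̄ = (15 + 6 + 0 - 27 + 15 + 1 + 9) / 7 = 2.7143
deviations (xᵢ − x̄): 12.2857, 3.2857, -2.7143, -29.7143, 12.2857, -1.7143, 6.2857
Σ(xᵢ − x̄)² = 1245.4286 ⇒ m₂ = 1245.4286/7 = 177.91837
Σ(xᵢ − x̄)³ = -22268.3265 ⇒ m₃ = -22268.3265/7 = -3181.18950
m₂^(3/2) = 177.91837^(1.5) = 2373.18272
g1 = m₃ / m₂^(3/2) = -3181.18950 / 2373.18272 ≈ -1.340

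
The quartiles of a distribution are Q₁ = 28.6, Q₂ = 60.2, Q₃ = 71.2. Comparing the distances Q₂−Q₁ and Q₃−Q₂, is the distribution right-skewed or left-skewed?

Q₂ − Q₁ = 31.6;  Q₃ − Q₂ = 11.0
Q₂ − Q₁ > Q₃ − Q₂ ⇒ the lower half is more spread out ⇒ left-skewed.

left-skewed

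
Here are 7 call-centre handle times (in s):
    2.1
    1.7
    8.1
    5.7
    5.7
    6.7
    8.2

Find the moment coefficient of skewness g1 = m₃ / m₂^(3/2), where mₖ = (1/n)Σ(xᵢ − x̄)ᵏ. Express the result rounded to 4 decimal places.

x̄ = (2.1 + 1.7 + 8.1 + 5.7 + 5.7 + 6.7 + 8.2) / 7 = 5.4571
deviations (xᵢ − x̄): -3.3571, -3.7571, 2.6429, 0.2429, 0.2429, 1.2429, 2.7429
Σ(xᵢ − x̄)² = 41.5571 ⇒ m₂ = 41.5571/7 = 5.93673
Σ(xᵢ − x̄)³ = -49.8294 ⇒ m₃ = -49.8294/7 = -7.11848
m₂^(3/2) = 5.93673^(1.5) = 14.46510
g1 = m₃ / m₂^(3/2) = -7.11848 / 14.46510 ≈ -0.4921

-0.4921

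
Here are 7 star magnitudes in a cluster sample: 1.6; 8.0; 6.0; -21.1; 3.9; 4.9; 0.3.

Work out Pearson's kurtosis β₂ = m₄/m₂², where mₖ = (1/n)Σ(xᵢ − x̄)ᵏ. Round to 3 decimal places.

4.554

x̄ = 0.5143
Σ(xᵢ − x̄)² = 585.2286 ⇒ m₂ = 83.60408
Σ(xᵢ − x̄)⁴ = 222803.0490 ⇒ m₄ = 31829.00699
m₂² = 6989.64247
β₂ = m₄/m₂² = 31829.00699 / 6989.64247 ≈ 4.554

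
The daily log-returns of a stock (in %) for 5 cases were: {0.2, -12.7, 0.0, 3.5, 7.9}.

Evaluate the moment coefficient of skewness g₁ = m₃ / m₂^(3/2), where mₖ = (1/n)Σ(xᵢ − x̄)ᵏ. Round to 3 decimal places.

-0.838

x̄ = (0.2 - 12.7 + 0.0 + 3.5 + 7.9) / 5 = -0.2200
deviations (xᵢ − x̄): 0.4200, -12.4800, 0.2200, 3.7200, 8.1200
Σ(xᵢ − x̄)² = 235.7480 ⇒ m₂ = 235.7480/5 = 47.14960
Σ(xᵢ − x̄)³ = -1356.8141 ⇒ m₃ = -1356.8141/5 = -271.36282
m₂^(3/2) = 47.14960^(1.5) = 323.75540
g₁ = m₃ / m₂^(3/2) = -271.36282 / 323.75540 ≈ -0.838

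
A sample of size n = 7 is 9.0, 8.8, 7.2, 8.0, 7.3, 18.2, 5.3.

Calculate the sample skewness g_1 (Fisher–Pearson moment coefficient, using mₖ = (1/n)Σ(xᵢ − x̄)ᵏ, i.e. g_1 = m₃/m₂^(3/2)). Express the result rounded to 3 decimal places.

x̄ = (9.0 + 8.8 + 7.2 + 8.0 + 7.3 + 18.2 + 5.3) / 7 = 9.1143
deviations (xᵢ − x̄): -0.1143, -0.3143, -1.9143, -1.1143, -1.8143, 9.0857, -3.8143
Σ(xᵢ − x̄)² = 105.4086 ⇒ m₂ = 105.4086/7 = 15.05837
Σ(xᵢ − x̄)³ = 680.1315 ⇒ m₃ = 680.1315/7 = 97.16164
m₂^(3/2) = 15.05837^(1.5) = 58.43416
g_1 = m₃ / m₂^(3/2) = 97.16164 / 58.43416 ≈ 1.663

1.663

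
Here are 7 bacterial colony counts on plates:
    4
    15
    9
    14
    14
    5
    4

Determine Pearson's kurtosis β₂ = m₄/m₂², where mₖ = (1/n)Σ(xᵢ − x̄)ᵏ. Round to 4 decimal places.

1.2066

x̄ = 9.2857
Σ(xᵢ − x̄)² = 151.4286 ⇒ m₂ = 21.63265
Σ(xᵢ − x̄)⁴ = 3952.5948 ⇒ m₄ = 564.65639
m₂² = 467.97168
β₂ = m₄/m₂² = 564.65639 / 467.97168 ≈ 1.2066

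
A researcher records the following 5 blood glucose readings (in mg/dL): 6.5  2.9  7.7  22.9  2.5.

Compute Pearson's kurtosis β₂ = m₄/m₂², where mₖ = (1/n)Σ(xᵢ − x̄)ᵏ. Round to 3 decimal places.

x̄ = 8.5000
Σ(xᵢ − x̄)² = 279.3600 ⇒ m₂ = 55.87200
Σ(xᵢ − x̄)⁴ = 45294.0288 ⇒ m₄ = 9058.80576
m₂² = 3121.68038
β₂ = m₄/m₂² = 9058.80576 / 3121.68038 ≈ 2.902

2.902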